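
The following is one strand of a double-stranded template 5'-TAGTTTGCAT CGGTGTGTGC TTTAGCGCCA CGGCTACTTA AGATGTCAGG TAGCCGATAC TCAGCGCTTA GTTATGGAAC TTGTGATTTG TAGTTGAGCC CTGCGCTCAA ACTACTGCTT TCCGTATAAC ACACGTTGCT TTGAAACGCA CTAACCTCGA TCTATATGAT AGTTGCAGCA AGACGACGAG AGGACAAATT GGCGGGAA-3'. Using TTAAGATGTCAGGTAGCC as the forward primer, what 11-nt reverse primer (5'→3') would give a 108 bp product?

5'-TTCAAAGCAAC-3'

The forward primer binds at positions 38–55, so a 108 bp product ends at position 38 + 108 − 1 = 145.
The reverse primer anneals to the top strand over positions 135–145, i.e. to GTTGCTTTGAA.
Its sequence written 5'→3' is the reverse complement: TTCAAAGCAAC.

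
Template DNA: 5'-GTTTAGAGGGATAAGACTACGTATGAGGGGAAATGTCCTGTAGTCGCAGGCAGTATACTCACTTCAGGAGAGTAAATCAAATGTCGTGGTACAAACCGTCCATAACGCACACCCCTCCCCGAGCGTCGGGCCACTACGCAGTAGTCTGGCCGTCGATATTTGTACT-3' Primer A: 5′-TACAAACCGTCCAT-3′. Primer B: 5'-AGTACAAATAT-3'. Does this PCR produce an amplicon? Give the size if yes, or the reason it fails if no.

Primer A (TACAAACCGTCCAT) matches the top strand at positions 90–103; it acts as a forward primer.
Primer B's reverse complement is ATATTTGTACT, matching the top strand at positions 156–166; it acts as a reverse primer.
The 3' ends face each other across positions 90–166, giving a 77 bp product.

Yes — a 77 bp product.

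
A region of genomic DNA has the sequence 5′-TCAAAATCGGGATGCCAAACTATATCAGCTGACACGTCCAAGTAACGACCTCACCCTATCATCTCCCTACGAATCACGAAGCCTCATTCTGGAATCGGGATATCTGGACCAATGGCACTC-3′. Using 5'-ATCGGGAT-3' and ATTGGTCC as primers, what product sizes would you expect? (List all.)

The forward primer ATCGGGAT matches the top strand at positions 6–13, 94–101.
The reverse primer's reverse complement is GGACCAAT, matching at positions 106–113.
Each forward site pairs with the reverse site to give a product ending at position 113: sizes 108, 20 bp.

108 bp, 20 bp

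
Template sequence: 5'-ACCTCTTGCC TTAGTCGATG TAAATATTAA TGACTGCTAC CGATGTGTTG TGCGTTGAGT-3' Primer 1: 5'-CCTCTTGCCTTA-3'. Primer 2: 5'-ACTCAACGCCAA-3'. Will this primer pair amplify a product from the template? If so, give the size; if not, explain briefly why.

No product — primer 2 has no binding site in the template.

Primer 2 (ACTCAACGCCAA) does not match the top strand, and its reverse complement TTGGCGTTGAGT does not match either.
With no annealing site for primer 2, no amplification occurs.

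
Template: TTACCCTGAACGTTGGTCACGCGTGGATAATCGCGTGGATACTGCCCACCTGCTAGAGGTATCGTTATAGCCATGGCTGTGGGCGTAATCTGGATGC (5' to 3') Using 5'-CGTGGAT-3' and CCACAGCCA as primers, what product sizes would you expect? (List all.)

The forward primer CGTGGAT matches the top strand at positions 22–28, 34–40.
The reverse primer's reverse complement is TGGCTGTGG, matching at positions 74–82.
Each forward site pairs with the reverse site to give a product ending at position 82: sizes 61, 49 bp.

61 bp, 49 bp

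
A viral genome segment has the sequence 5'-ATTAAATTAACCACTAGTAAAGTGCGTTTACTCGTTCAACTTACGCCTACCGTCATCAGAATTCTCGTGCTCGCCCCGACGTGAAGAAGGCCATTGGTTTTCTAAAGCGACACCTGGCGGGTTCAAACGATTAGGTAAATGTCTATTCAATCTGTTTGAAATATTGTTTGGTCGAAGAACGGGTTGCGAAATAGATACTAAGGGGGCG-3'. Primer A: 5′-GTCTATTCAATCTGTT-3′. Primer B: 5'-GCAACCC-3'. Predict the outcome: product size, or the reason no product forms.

Yes — a 47 bp product.

Primer A (GTCTATTCAATCTGTT) matches the top strand at positions 141–156; it acts as a forward primer.
Primer B's reverse complement is GGGTTGC, matching the top strand at positions 181–187; it acts as a reverse primer.
The 3' ends face each other across positions 141–187, giving a 47 bp product.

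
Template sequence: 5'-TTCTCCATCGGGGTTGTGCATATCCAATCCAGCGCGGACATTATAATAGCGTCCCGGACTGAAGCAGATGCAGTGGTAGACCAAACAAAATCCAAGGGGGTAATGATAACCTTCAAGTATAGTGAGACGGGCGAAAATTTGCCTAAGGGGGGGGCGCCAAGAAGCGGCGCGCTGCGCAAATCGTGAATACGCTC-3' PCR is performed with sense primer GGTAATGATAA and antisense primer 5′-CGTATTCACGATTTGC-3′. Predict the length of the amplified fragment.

Scanning the template, GGTAATGATAA occurs at positions 99–109; this primer anneals to the bottom strand there with its 3' end pointing downstream.
Reverse complement of the reverse primer: GCAAATCGTGAATACG. This occurs on the top strand at positions 176–191.
Amplicon spans positions 99–191: 93 bp.

93 bp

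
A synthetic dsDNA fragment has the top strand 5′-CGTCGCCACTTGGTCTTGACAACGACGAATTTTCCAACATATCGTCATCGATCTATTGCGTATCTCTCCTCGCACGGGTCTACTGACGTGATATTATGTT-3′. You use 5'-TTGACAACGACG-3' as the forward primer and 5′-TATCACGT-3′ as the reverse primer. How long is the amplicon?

Forward primer TTGACAACGACG is found on the top strand at positions 16–27.
Reverse complement of the reverse primer: ACGTGATA. This occurs on the top strand at positions 86–93.
The product runs from position 16 to position 93, so its length is 93 − 16 + 1 = 78 bp.

78 bp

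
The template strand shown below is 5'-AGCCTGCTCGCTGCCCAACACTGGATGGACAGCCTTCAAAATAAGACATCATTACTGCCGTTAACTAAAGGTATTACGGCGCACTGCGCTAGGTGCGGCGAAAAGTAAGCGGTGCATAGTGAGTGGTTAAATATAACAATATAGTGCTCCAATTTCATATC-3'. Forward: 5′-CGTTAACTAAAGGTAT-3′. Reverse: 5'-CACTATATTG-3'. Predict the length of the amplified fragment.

Scanning the template, CGTTAACTAAAGGTAT occurs at positions 59–74; this primer anneals to the bottom strand there with its 3' end pointing downstream.
Taking the reverse complement of CACTATATTG gives CAATATAGTG, found at positions 137–146 on the template; the primer anneals here to the top strand with its 3' end pointing upstream.
Product length = (reverse-primer end) − (forward-primer start) + 1 = 146 − 59 + 1 = 88 bp.

88 bp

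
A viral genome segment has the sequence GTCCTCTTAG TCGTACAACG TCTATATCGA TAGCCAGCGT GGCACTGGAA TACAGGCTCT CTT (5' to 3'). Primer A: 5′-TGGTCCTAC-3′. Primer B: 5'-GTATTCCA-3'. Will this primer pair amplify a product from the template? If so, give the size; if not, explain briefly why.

Primer A (TGGTCCTAC) does not match the top strand, and its reverse complement GTAGGACCA does not match either.
With no annealing site for primer A, no amplification occurs.

No product — primer A has no binding site in the template.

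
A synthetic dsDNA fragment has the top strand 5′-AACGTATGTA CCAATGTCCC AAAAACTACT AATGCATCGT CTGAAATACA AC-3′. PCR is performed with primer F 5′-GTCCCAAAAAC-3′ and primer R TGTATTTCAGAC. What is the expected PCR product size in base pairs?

The forward primer matches the template at positions 16–26.
Taking the reverse complement of TGTATTTCAGAC gives GTCTGAAATACA, found at positions 39–50 on the template; the primer anneals here to the top strand with its 3' end pointing upstream.
Amplicon spans positions 16–50: 35 bp.

35 bp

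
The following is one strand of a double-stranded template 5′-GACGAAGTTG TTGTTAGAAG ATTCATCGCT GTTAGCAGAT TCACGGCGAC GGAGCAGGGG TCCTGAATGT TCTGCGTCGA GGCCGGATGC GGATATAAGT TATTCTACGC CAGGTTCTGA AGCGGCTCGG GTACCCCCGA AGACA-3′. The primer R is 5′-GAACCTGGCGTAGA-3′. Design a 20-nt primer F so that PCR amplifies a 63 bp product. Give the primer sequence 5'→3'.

The reverse primer's reverse complement TCTACGCCAGGTTC matches the template at positions 104–117, so the product ends at position 117.
A 63 bp product then starts at position 117 − 63 + 1 = 55.
The forward primer is identical to the top strand there: CAGGGGTCCTGAATGTTCTG.

5'-CAGGGGTCCTGAATGTTCTG-3'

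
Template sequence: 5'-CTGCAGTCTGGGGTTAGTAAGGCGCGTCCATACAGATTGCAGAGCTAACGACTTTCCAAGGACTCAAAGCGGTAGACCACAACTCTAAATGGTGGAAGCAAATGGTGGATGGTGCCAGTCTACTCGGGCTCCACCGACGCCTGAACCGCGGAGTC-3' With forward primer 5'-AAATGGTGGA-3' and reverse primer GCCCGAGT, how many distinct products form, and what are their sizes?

Two products: 43 bp, 30 bp

The forward primer AAATGGTGGA matches the top strand at positions 87–96, 100–109.
The reverse primer's reverse complement is ACTCGGGC, matching at positions 122–129.
Each forward site pairs with the reverse site to give a product ending at position 129: sizes 43, 30 bp.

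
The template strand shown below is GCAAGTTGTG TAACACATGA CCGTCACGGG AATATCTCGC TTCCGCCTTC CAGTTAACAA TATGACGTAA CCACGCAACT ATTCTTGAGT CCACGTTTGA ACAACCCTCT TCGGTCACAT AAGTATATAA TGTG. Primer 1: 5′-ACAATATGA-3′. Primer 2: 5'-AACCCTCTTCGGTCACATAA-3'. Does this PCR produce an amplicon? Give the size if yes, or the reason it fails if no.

Primer 1 (ACAATATGA) matches the top strand at positions 57–65 (3' end points downstream).
Primer 2 (AACCCTCTTCGGTCACATAA) also matches the top strand directly, at positions 103–122 — its reverse complement TTATGTGACCGAAGAGGGTT is not present.
Both primers anneal to the bottom strand with 3' ends pointing the same way, so neither can prime synthesis back toward the other.

No product — both primers anneal to the same strand and extend in the same direction.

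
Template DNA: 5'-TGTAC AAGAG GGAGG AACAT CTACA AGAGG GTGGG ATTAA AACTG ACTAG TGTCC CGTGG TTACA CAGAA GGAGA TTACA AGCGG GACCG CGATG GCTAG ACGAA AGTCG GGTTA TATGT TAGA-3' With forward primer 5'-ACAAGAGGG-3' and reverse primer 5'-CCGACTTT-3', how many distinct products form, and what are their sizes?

The forward primer ACAAGAGGG matches the top strand at positions 4–12, 23–31.
The reverse primer's reverse complement is AAAGTCGG, matching at positions 104–111.
Each forward site pairs with the reverse site to give a product ending at position 111: sizes 108, 89 bp.

Two products: 108 bp, 89 bp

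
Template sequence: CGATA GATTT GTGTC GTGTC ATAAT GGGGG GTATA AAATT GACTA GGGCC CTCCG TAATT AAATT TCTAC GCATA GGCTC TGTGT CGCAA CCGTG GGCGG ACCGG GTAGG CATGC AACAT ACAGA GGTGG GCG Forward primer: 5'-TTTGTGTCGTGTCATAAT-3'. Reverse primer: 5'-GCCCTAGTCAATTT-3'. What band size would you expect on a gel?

The forward primer matches the template at positions 8–25.
The reverse primer's reverse complement is AAATTGACTAGGGC, which matches the template at positions 36–49.
The product runs from position 8 to position 49, so its length is 49 − 8 + 1 = 42 bp.

42 bp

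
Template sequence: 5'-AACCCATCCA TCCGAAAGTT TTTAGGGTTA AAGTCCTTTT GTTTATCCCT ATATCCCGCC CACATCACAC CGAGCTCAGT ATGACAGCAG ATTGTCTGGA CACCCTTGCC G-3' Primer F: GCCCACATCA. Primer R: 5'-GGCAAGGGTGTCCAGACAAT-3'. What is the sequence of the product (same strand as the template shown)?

5'-GCCCACATCACACCGAGCTCAGTATGACAGCAGATTGTCTGGACACCCTTGCC-3'

Scanning the template, GCCCACATCA occurs at positions 58–67; this primer anneals to the bottom strand there with its 3' end pointing downstream.
Taking the reverse complement of GGCAAGGGTGTCCAGACAAT gives ATTGTCTGGACACCCTTGCC, found at positions 91–110 on the template; the primer anneals here to the top strand with its 3' end pointing upstream.
The product is the template from position 58 through 110 (53 bp).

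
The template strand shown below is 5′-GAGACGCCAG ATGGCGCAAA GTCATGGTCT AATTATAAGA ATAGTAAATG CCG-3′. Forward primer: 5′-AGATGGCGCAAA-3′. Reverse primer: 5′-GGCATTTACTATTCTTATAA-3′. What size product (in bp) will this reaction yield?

44 bp

The forward primer matches the template at positions 9–20.
The reverse primer's reverse complement is TTATAAGAATAGTAAATGCC, which matches the template at positions 33–52.
Amplicon spans positions 9–52: 44 bp.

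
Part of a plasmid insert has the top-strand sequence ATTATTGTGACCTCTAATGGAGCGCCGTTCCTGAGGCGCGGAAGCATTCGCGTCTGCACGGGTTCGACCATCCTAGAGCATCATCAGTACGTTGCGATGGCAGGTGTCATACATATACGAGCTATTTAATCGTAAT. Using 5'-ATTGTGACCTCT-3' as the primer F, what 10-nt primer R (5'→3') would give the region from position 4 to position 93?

5'-AACGTACTGA-3'

The product's 3' end on the top strand is position 93.
The reverse primer anneals to the top strand over positions 84–93, i.e. to TCAGTACGTT.
Its sequence written 5'→3' is the reverse complement: AACGTACTGA.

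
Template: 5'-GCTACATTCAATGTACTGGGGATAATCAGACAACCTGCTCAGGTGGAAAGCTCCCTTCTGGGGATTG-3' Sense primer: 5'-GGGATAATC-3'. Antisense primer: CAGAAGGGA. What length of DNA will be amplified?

42 bp

The forward primer matches the template at positions 19–27.
Taking the reverse complement of CAGAAGGGA gives TCCCTTCTG, found at positions 52–60 on the template; the primer anneals here to the top strand with its 3' end pointing upstream.
The product runs from position 19 to position 60, so its length is 60 − 19 + 1 = 42 bp.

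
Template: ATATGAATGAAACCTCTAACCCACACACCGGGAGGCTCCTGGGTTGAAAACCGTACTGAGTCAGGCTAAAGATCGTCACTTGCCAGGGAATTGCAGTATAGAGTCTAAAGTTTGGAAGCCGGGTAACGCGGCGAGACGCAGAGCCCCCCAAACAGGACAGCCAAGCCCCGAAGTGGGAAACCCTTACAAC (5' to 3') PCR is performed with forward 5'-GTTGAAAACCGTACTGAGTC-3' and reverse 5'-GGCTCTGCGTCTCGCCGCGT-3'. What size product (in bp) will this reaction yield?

Forward primer GTTGAAAACCGTACTGAGTC is found on the top strand at positions 43–62.
Taking the reverse complement of GGCTCTGCGTCTCGCCGCGT gives ACGCGGCGAGACGCAGAGCC, found at positions 126–145 on the template; the primer anneals here to the top strand with its 3' end pointing upstream.
Product length = (reverse-primer end) − (forward-primer start) + 1 = 145 − 43 + 1 = 103 bp.

103 bp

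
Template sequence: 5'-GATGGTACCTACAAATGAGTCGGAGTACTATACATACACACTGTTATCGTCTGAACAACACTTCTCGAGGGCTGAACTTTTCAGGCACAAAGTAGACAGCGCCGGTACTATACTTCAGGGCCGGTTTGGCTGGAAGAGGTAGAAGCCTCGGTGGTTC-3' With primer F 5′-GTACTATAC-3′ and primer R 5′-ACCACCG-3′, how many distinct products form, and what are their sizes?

The forward primer GTACTATAC matches the top strand at positions 25–33, 105–113.
The reverse primer's reverse complement is CGGTGGT, matching at positions 149–155.
Each forward site pairs with the reverse site to give a product ending at position 155: sizes 131, 51 bp.

Two products: 131 bp, 51 bp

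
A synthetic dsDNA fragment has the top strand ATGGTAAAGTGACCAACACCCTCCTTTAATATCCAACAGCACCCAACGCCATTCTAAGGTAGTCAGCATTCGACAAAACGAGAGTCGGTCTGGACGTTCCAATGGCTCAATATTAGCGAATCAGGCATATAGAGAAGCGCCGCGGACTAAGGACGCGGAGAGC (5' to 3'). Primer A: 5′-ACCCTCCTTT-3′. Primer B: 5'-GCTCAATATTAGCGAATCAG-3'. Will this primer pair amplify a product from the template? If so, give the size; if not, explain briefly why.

Primer A (ACCCTCCTTT) matches the top strand at positions 18–27 (3' end points downstream).
Primer B (GCTCAATATTAGCGAATCAG) also matches the top strand directly, at positions 105–124 — its reverse complement CTGATTCGCTAATATTGAGC is not present.
Both primers anneal to the bottom strand with 3' ends pointing the same way, so neither can prime synthesis back toward the other.

No product — both primers anneal to the same strand and extend in the same direction.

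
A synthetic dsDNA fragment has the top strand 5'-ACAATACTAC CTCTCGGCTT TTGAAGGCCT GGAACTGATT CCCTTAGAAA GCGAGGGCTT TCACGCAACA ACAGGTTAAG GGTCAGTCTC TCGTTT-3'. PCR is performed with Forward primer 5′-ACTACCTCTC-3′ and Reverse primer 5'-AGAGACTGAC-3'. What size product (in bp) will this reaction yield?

Scanning the template, ACTACCTCTC occurs at positions 6–15; this primer anneals to the bottom strand there with its 3' end pointing downstream.
Reverse complement of the reverse primer: GTCAGTCTCT. This occurs on the top strand at positions 82–91.
Product length = (reverse-primer end) − (forward-primer start) + 1 = 91 − 6 + 1 = 86 bp.

86 bp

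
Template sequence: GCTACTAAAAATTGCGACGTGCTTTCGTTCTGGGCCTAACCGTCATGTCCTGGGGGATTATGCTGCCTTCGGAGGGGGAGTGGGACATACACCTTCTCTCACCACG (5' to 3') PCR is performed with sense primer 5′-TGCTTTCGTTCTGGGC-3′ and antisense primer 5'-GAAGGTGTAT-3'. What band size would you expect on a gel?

The forward primer matches the template at positions 20–35.
Reverse complement of the reverse primer: ATACACCTTC. This occurs on the top strand at positions 87–96.
Amplicon spans positions 20–96: 77 bp.

77 bp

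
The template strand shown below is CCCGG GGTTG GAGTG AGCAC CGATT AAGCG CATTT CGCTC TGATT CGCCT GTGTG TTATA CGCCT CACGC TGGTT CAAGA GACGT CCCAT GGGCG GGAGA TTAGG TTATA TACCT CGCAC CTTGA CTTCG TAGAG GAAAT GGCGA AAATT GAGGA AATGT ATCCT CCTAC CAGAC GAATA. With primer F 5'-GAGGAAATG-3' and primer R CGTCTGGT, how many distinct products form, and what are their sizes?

Two products: 44 bp, 26 bp

The forward primer GAGGAAATG matches the top strand at positions 133–141, 151–159.
The reverse primer's reverse complement is ACCAGACG, matching at positions 169–176.
Each forward site pairs with the reverse site to give a product ending at position 176: sizes 44, 26 bp.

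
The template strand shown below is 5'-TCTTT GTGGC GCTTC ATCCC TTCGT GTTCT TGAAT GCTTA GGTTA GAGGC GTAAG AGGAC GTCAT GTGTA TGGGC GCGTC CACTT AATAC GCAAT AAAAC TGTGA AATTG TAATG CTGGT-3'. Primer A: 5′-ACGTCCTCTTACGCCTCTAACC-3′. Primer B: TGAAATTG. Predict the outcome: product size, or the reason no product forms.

No product — the primers' 3' ends point away from each other.

Primer A (ACGTCCTCTTACGCCTCTAACC) has reverse complement GGTTAGAGGCGTAAGAGGACGT, which matches the top strand at positions 41–62; primer A anneals to the top strand there with its 3' end pointing upstream toward position 41.
Primer B (TGAAATTG) matches the top strand directly at positions 103–110; it anneals to the bottom strand with its 3' end pointing downstream toward position 110.
The 3' ends diverge (primer A extends toward position 1, primer B toward position 120), so the primers never converge on a shared product.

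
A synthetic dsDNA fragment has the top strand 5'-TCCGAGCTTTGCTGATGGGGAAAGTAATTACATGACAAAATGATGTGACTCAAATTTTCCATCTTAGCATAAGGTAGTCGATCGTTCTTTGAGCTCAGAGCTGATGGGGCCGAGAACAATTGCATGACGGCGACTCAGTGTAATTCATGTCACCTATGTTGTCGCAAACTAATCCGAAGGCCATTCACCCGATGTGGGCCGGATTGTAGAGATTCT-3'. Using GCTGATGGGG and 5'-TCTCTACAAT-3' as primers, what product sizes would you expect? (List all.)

202 bp, 113 bp

The forward primer GCTGATGGGG matches the top strand at positions 11–20, 100–109.
The reverse primer's reverse complement is ATTGTAGAGA, matching at positions 203–212.
Each forward site pairs with the reverse site to give a product ending at position 212: sizes 202, 113 bp.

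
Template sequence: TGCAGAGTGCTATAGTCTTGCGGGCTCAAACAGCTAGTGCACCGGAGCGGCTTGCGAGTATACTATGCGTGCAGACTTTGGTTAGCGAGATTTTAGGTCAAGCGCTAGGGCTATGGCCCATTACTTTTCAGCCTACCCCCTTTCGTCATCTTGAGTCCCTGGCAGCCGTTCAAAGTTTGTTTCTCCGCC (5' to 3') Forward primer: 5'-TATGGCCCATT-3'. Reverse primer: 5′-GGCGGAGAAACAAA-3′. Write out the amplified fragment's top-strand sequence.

Scanning the template, TATGGCCCATT occurs at positions 112–122; this primer anneals to the bottom strand there with its 3' end pointing downstream.
Taking the reverse complement of GGCGGAGAAACAAA gives TTTGTTTCTCCGCC, found at positions 176–189 on the template; the primer anneals here to the top strand with its 3' end pointing upstream.
The product is the template from position 112 through 189 (78 bp).

5'-TATGGCCCATTACTTTTCAGCCTACCCCCTTTCGTCATCTTGAGTCCCTGGCAGCCGTTCAAAGTTTGTTTCTCCGCC-3'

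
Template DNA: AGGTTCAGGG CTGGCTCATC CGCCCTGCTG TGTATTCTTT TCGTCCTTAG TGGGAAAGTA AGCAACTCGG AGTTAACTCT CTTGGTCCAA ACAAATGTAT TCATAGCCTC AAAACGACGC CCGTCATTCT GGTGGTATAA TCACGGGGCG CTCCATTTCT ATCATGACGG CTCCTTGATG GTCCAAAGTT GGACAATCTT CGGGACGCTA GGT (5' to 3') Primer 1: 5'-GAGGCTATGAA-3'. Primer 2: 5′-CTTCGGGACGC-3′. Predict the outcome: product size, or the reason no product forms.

Primer 1 (GAGGCTATGAA) has reverse complement TTCATAGCCTC, which matches the top strand at positions 100–110; primer 1 anneals to the top strand there with its 3' end pointing upstream toward position 100.
Primer 2 (CTTCGGGACGC) matches the top strand directly at positions 198–208; it anneals to the bottom strand with its 3' end pointing downstream toward position 208.
The 3' ends diverge (primer 1 extends toward position 1, primer 2 toward position 213), so the primers never converge on a shared product.

No product — the primers' 3' ends point away from each other.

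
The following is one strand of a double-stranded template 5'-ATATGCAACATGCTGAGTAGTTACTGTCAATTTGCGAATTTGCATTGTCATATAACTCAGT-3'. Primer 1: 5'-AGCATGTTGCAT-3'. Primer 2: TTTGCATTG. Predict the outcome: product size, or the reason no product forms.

No product — the primers' 3' ends point away from each other.

Primer 1 (AGCATGTTGCAT) has reverse complement ATGCAACATGCT, which matches the top strand at positions 3–14; primer 1 anneals to the top strand there with its 3' end pointing upstream toward position 3.
Primer 2 (TTTGCATTG) matches the top strand directly at positions 39–47; it anneals to the bottom strand with its 3' end pointing downstream toward position 47.
The 3' ends diverge (primer 1 extends toward position 1, primer 2 toward position 61), so the primers never converge on a shared product.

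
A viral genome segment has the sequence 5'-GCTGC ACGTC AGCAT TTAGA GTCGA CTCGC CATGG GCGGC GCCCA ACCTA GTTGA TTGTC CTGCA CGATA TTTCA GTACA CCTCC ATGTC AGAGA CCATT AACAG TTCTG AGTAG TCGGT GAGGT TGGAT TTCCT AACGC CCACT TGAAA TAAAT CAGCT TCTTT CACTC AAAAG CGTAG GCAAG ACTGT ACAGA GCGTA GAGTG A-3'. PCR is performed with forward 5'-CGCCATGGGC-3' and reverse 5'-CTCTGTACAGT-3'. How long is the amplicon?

Scanning the template, CGCCATGGGC occurs at positions 28–37; this primer anneals to the bottom strand there with its 3' end pointing downstream.
The reverse primer's reverse complement is ACTGTACAGAG, which matches the template at positions 186–196.
The product runs from position 28 to position 196, so its length is 196 − 28 + 1 = 169 bp.

169 bp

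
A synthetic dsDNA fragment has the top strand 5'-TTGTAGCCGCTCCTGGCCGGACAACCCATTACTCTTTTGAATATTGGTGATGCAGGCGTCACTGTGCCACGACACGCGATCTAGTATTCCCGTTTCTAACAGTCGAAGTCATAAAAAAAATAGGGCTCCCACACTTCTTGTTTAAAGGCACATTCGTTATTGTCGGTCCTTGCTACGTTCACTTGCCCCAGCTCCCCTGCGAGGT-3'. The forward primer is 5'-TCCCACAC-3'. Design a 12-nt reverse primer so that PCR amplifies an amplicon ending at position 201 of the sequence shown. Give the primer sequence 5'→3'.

The forward primer binds at positions 127–134; the product's 3' end on the top strand is position 201.
The reverse primer anneals to the top strand over positions 190–201, i.e. to AGCTCCCCTGCG.
Its sequence written 5'→3' is the reverse complement: CGCAGGGGAGCT.

5'-CGCAGGGGAGCT-3'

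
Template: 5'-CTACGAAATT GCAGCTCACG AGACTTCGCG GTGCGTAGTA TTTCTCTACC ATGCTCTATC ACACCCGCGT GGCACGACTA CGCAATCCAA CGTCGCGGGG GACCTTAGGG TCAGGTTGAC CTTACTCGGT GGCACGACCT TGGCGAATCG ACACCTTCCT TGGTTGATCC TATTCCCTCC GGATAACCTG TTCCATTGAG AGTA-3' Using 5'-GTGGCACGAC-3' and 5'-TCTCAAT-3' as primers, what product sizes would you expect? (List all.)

133 bp, 73 bp

The forward primer GTGGCACGAC matches the top strand at positions 69–78, 129–138.
The reverse primer's reverse complement is ATTGAGA, matching at positions 195–201.
Each forward site pairs with the reverse site to give a product ending at position 201: sizes 133, 73 bp.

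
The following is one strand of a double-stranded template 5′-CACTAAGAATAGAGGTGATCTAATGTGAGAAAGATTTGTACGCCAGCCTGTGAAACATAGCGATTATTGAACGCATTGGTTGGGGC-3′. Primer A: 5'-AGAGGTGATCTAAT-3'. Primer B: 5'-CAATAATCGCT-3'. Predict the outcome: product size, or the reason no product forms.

Primer A (AGAGGTGATCTAAT) matches the top strand at positions 11–24; it acts as a forward primer.
Primer B's reverse complement is AGCGATTATTG, matching the top strand at positions 59–69; it acts as a reverse primer.
The 3' ends face each other across positions 11–69, giving a 59 bp product.

Yes — a 59 bp product.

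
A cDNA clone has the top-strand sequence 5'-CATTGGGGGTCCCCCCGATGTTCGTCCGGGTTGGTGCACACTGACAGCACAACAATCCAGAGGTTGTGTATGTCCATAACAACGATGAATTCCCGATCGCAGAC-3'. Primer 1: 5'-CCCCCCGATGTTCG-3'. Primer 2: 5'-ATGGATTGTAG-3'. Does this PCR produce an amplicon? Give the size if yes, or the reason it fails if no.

Primer 2 (ATGGATTGTAG) does not match the top strand, and its reverse complement CTACAATCCAT does not match either.
With no annealing site for primer 2, no amplification occurs.

No product — primer 2 has no binding site in the template.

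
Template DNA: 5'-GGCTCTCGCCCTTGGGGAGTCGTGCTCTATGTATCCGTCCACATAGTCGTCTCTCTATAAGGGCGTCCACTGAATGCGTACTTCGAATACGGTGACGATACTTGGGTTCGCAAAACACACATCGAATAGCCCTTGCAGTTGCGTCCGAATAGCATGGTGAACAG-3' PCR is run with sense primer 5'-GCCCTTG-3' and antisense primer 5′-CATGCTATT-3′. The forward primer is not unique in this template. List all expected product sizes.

149 bp, 28 bp

The forward primer GCCCTTG matches the top strand at positions 8–14, 129–135.
The reverse primer's reverse complement is AATAGCATG, matching at positions 148–156.
Each forward site pairs with the reverse site to give a product ending at position 156: sizes 149, 28 bp.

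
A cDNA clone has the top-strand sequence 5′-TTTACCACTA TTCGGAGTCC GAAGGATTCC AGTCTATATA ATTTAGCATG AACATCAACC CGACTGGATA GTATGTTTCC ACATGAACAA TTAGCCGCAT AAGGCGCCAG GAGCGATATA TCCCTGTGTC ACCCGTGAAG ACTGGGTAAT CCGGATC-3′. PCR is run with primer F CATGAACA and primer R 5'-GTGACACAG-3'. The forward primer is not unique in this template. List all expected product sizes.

86 bp, 51 bp

The forward primer CATGAACA matches the top strand at positions 47–54, 82–89.
The reverse primer's reverse complement is CTGTGTCAC, matching at positions 124–132.
Each forward site pairs with the reverse site to give a product ending at position 132: sizes 86, 51 bp.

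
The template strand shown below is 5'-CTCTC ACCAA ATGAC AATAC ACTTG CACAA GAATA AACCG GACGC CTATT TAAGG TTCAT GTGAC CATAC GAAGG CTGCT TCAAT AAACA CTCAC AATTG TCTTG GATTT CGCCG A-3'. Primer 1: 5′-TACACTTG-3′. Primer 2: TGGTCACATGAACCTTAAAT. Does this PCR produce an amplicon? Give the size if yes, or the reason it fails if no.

Primer 1 (TACACTTG) matches the top strand at positions 18–25; it acts as a forward primer.
Primer 2's reverse complement is ATTTAAGGTTCATGTGACCA, matching the top strand at positions 48–67; it acts as a reverse primer.
The 3' ends face each other across positions 18–67, giving a 50 bp product.

Yes — a 50 bp product.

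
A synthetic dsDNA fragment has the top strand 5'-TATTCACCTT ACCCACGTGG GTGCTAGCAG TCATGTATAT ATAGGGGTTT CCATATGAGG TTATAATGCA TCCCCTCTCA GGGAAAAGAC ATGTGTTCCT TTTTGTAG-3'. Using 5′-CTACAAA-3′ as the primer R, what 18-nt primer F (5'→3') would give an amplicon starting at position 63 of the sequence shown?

5'-ATAATGCATCCCCTCTCA-3'

The reverse primer's reverse complement TTTGTAG matches the template at positions 102–108; the product starts at position 63.
The forward primer is identical to the top strand over positions 63–80: ATAATGCATCCCCTCTCA.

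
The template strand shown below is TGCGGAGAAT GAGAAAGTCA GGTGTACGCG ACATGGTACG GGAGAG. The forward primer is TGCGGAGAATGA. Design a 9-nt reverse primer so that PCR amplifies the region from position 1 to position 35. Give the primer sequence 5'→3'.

5'-CATGTCGCG-3'

The product's 3' end on the top strand is position 35.
The reverse primer anneals to the top strand over positions 27–35, i.e. to CGCGACATG.
Its sequence written 5'→3' is the reverse complement: CATGTCGCG.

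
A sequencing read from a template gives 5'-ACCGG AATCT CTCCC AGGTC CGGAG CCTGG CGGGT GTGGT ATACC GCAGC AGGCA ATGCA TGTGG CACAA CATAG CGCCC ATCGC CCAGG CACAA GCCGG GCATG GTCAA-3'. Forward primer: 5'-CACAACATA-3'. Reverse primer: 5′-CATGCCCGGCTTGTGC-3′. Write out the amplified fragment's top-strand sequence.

Forward primer CACAACATA is found on the top strand at positions 66–74.
Taking the reverse complement of CATGCCCGGCTTGTGC gives GCACAAGCCGGGCATG, found at positions 90–105 on the template; the primer anneals here to the top strand with its 3' end pointing upstream.
The product is the template from position 66 through 105 (40 bp).

5'-CACAACATAGCGCCCATCGCCCAGGCACAAGCCGGGCATG-3'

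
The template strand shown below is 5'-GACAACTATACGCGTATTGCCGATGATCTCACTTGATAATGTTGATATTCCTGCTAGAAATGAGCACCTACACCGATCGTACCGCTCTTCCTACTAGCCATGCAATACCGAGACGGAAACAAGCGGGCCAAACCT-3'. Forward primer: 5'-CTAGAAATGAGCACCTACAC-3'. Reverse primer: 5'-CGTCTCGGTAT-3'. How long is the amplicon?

Forward primer CTAGAAATGAGCACCTACAC is found on the top strand at positions 54–73.
Reverse complement of the reverse primer: ATACCGAGACG. This occurs on the top strand at positions 105–115.
Product length = (reverse-primer end) − (forward-primer start) + 1 = 115 − 54 + 1 = 62 bp.

62 bp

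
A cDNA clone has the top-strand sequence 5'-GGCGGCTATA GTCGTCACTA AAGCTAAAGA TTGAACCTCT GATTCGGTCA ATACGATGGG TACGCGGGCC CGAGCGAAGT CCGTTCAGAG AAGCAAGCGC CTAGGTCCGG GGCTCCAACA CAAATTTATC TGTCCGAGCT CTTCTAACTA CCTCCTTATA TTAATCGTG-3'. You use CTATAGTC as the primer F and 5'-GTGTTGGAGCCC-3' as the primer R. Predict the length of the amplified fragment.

The forward primer matches the template at positions 6–13.
Taking the reverse complement of GTGTTGGAGCCC gives GGGCTCCAACAC, found at positions 110–121 on the template; the primer anneals here to the top strand with its 3' end pointing upstream.
Amplicon spans positions 6–121: 116 bp.

116 bp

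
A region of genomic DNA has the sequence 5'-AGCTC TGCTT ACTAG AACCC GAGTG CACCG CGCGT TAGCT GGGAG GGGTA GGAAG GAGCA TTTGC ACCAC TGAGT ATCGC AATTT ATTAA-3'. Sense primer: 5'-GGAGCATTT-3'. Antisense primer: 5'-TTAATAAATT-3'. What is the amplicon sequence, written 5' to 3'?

5'-GGAGCATTTGCACCACTGAGTATCGCAATTTATTAA-3'

Forward primer GGAGCATTT is found on the top strand at positions 55–63.
Reverse complement of the reverse primer: AATTTATTAA. This occurs on the top strand at positions 81–90.
The product is the template from position 55 through 90 (36 bp).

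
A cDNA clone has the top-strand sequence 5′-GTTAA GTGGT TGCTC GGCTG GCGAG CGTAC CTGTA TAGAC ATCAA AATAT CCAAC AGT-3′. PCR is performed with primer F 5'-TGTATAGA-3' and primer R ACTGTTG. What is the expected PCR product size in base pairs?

Forward primer TGTATAGA is found on the top strand at positions 32–39.
Taking the reverse complement of ACTGTTG gives CAACAGT, found at positions 52–58 on the template; the primer anneals here to the top strand with its 3' end pointing upstream.
Product length = (reverse-primer end) − (forward-primer start) + 1 = 58 − 32 + 1 = 27 bp.

27 bp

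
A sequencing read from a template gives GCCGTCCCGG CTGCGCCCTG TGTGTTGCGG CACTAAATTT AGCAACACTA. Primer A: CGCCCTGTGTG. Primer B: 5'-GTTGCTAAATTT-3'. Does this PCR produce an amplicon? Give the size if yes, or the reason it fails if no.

Yes — a 33 bp product.

Primer A (CGCCCTGTGTG) matches the top strand at positions 14–24; it acts as a forward primer.
Primer B's reverse complement is AAATTTAGCAAC, matching the top strand at positions 35–46; it acts as a reverse primer.
The 3' ends face each other across positions 14–46, giving a 33 bp product.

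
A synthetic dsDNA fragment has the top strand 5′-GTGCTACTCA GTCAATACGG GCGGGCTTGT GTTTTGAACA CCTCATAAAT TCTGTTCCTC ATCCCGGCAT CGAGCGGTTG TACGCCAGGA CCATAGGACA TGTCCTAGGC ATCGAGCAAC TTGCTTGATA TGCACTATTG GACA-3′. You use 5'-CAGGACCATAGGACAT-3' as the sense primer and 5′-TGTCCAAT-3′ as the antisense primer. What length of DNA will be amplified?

The forward primer matches the template at positions 86–101.
Reverse complement of the reverse primer: ATTGGACA. This occurs on the top strand at positions 137–144.
The product runs from position 86 to position 144, so its length is 144 − 86 + 1 = 59 bp.

59 bp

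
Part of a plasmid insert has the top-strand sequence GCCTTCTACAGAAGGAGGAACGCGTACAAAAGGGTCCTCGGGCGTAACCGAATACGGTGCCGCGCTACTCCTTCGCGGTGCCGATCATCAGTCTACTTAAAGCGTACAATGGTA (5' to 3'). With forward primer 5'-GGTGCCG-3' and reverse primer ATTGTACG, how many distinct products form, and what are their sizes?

The forward primer GGTGCCG matches the top strand at positions 56–62, 77–83.
The reverse primer's reverse complement is CGTACAAT, matching at positions 103–110.
Each forward site pairs with the reverse site to give a product ending at position 110: sizes 55, 34 bp.

Two products: 55 bp, 34 bp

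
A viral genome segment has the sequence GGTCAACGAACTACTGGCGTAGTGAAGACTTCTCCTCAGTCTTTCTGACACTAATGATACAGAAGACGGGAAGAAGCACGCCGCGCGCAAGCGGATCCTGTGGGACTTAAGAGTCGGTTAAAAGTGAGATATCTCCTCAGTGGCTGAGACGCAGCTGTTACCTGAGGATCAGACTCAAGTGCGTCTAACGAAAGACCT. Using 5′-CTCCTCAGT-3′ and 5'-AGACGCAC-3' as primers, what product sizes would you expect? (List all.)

155 bp, 54 bp

The forward primer CTCCTCAGT matches the top strand at positions 32–40, 133–141.
The reverse primer's reverse complement is GTGCGTCT, matching at positions 179–186.
Each forward site pairs with the reverse site to give a product ending at position 186: sizes 155, 54 bp.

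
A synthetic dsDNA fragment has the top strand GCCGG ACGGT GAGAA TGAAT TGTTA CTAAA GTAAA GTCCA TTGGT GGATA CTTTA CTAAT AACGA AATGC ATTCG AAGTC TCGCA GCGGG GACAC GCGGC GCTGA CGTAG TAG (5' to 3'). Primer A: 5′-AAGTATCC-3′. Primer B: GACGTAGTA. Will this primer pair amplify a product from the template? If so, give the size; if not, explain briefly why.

No product — the primers' 3' ends point away from each other.

Primer A (AAGTATCC) has reverse complement GGATACTT, which matches the top strand at positions 46–53; primer A anneals to the top strand there with its 3' end pointing upstream toward position 46.
Primer B (GACGTAGTA) matches the top strand directly at positions 104–112; it anneals to the bottom strand with its 3' end pointing downstream toward position 112.
The 3' ends diverge (primer A extends toward position 1, primer B toward position 113), so the primers never converge on a shared product.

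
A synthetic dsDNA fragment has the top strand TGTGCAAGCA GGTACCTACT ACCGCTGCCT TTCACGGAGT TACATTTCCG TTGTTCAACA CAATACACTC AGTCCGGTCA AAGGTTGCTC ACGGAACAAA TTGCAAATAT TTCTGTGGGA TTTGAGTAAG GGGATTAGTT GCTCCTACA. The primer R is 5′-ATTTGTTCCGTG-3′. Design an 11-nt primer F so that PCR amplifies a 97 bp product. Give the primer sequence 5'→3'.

The reverse primer's reverse complement CACGGAACAAAT matches the template at positions 90–101, so the product ends at position 101.
A 97 bp product then starts at position 101 − 97 + 1 = 5.
The forward primer is identical to the top strand there: CAAGCAGGTAC.

5'-CAAGCAGGTAC-3'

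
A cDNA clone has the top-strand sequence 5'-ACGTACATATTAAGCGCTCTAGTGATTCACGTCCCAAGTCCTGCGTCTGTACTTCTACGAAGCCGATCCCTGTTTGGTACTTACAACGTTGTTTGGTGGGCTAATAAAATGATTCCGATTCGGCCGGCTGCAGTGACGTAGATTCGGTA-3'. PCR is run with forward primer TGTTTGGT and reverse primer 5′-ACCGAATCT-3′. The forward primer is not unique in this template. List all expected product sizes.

The forward primer TGTTTGGT matches the top strand at positions 71–78, 90–97.
The reverse primer's reverse complement is AGATTCGGT, matching at positions 140–148.
Each forward site pairs with the reverse site to give a product ending at position 148: sizes 78, 59 bp.

78 bp, 59 bp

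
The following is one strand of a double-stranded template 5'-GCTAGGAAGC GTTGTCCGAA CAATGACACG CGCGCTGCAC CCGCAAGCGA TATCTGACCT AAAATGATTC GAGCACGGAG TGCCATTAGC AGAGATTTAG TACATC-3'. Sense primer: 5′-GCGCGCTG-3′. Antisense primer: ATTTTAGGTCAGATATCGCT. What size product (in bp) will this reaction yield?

The forward primer matches the template at positions 30–37.
Reverse complement of the reverse primer: AGCGATATCTGACCTAAAAT. This occurs on the top strand at positions 46–65.
Product length = (reverse-primer end) − (forward-primer start) + 1 = 65 − 30 + 1 = 36 bp.

36 bp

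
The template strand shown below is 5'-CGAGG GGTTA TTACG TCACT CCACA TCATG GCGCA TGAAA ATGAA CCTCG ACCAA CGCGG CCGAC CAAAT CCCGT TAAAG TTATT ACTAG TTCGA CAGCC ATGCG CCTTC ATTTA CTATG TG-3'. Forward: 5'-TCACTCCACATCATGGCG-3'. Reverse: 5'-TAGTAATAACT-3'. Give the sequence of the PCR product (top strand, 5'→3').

Scanning the template, TCACTCCACATCATGGCG occurs at positions 16–33; this primer anneals to the bottom strand there with its 3' end pointing downstream.
The reverse primer's reverse complement is AGTTATTACTA, which matches the template at positions 79–89.
The product is the template from position 16 through 89 (74 bp).

5'-TCACTCCACATCATGGCGCATGAAAATGAACCTCGACCAACGCGGCCGACCAAATCCCGTTAAAGTTATTACTA-3'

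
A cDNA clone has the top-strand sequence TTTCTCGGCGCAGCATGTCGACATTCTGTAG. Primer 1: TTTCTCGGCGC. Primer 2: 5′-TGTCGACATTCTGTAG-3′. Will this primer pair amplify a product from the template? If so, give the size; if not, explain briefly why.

Primer 1 (TTTCTCGGCGC) matches the top strand at positions 1–11 (3' end points downstream).
Primer 2 (TGTCGACATTCTGTAG) also matches the top strand directly, at positions 16–31 — its reverse complement CTACAGAATGTCGACA is not present.
Both primers anneal to the bottom strand with 3' ends pointing the same way, so neither can prime synthesis back toward the other.

No product — both primers anneal to the same strand and extend in the same direction.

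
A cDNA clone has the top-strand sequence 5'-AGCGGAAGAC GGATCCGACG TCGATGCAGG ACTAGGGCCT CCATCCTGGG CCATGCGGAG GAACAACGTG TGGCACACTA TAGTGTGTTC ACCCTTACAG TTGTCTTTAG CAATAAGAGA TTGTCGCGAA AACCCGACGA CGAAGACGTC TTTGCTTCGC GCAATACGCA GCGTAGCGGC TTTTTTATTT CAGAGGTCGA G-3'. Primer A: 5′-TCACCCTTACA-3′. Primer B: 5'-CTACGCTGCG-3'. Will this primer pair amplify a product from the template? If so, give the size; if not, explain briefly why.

Yes — an 88 bp product.

Primer A (TCACCCTTACA) matches the top strand at positions 89–99; it acts as a forward primer.
Primer B's reverse complement is CGCAGCGTAG, matching the top strand at positions 167–176; it acts as a reverse primer.
The 3' ends face each other across positions 89–176, giving an 88 bp product.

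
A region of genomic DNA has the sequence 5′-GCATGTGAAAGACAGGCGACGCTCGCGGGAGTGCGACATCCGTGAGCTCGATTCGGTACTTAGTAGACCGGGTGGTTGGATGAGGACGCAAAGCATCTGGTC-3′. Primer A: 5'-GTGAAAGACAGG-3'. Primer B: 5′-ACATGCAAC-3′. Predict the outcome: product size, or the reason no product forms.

No product — primer B has no binding site in the template.

Primer B (ACATGCAAC) does not match the top strand, and its reverse complement GTTGCATGT does not match either.
With no annealing site for primer B, no amplification occurs.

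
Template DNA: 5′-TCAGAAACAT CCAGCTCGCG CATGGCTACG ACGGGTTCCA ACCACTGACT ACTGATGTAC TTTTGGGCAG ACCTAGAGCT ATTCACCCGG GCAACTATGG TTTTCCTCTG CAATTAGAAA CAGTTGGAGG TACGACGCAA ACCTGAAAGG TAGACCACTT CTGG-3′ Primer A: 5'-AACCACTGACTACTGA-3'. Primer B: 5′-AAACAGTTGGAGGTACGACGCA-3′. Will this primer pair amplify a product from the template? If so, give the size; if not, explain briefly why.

Primer A (AACCACTGACTACTGA) matches the top strand at positions 40–55 (3' end points downstream).
Primer B (AAACAGTTGGAGGTACGACGCA) also matches the top strand directly, at positions 118–139 — its reverse complement TGCGTCGTACCTCCAACTGTTT is not present.
Both primers anneal to the bottom strand with 3' ends pointing the same way, so neither can prime synthesis back toward the other.

No product — both primers anneal to the same strand and extend in the same direction.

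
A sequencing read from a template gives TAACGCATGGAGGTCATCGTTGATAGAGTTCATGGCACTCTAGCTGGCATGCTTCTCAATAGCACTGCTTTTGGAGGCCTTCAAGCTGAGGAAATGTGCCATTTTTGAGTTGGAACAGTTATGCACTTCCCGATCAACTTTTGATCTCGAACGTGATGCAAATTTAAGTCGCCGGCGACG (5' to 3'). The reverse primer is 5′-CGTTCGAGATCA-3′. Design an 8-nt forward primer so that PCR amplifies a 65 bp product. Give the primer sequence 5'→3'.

The reverse primer's reverse complement TGATCTCGAACG matches the template at positions 142–153, so the product ends at position 153.
A 65 bp product then starts at position 153 − 65 + 1 = 89.
The forward primer is identical to the top strand there: AGGAAATG.

5'-AGGAAATG-3'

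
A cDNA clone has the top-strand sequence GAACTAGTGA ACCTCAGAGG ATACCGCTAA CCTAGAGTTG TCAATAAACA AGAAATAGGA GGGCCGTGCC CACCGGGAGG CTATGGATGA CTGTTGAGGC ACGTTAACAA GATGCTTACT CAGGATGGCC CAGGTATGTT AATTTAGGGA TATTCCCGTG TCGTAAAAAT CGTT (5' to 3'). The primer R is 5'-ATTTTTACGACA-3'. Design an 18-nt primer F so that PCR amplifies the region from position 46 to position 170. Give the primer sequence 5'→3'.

5'-AAACAAGAAATAGGAGGG-3'

The reverse primer's reverse complement TGTCGTAAAAAT matches the template at positions 159–170; the product starts at position 46.
The forward primer is identical to the top strand over positions 46–63: AAACAAGAAATAGGAGGG.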